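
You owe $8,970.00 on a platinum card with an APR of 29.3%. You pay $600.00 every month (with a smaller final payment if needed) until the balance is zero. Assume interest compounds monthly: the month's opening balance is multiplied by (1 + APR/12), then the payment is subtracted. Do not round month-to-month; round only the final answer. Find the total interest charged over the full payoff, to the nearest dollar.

$2,327

Monthly rate r = 29.3%/12 = 2.44167% = 0.0244167.
Payoff takes n = ⌈−ln(1 − rB₀/P)/ln(1+r)⌉ = ⌈18.827⌉ = 19 payments; the last is $497.38.
Total paid = 18·$600.00 + $497.38 = $11,297.38.
Total interest = total paid − principal = $11,297.38 − $8,970.00 = $2,327.38.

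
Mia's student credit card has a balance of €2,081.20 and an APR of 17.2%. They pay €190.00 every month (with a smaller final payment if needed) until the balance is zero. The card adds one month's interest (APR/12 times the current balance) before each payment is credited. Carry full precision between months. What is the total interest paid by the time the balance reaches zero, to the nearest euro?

Monthly rate r = 17.2%/12 = 1.43333% = 0.0143333.
Payoff takes n = ⌈−ln(1 − rB₀/P)/ln(1+r)⌉ = ⌈12.001⌉ = 13 payments; the last is €0.17.
Total paid = 12·€190.00 + €0.17 = €2,280.17.
Total interest = total paid − principal = €2,280.17 − €2,081.20 = €198.97.

€199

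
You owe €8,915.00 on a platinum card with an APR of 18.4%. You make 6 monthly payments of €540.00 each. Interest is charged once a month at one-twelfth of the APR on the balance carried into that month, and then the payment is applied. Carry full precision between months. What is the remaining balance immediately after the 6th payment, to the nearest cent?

Monthly rate r = 18.4%/12 = 1.53333% = 0.0153333.
Each month: B ← B·(1+r) − €540.00.
Month 1: interest €136.70; balance after payment €8,511.70.
Month 2: interest €130.51; balance after payment €8,102.21.
Month 3: interest €124.23; balance after payment €7,686.44.
Month 4: interest €117.86; balance after payment €7,264.30.
Month 5: interest €111.39; balance after payment €6,835.69.
Month 6: interest €104.81; balance after payment €6,400.50.

€6,400.50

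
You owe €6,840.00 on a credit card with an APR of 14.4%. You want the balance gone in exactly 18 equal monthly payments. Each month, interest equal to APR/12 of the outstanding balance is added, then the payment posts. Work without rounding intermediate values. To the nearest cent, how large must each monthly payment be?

€424.78

Monthly rate r = 14.4%/12 = 1.2% = 0.012.
Level-payment amortization: P = B₀·r / (1 − (1+r)^(−n)) = 6840.00·0.012 / (1 − 1.012^(−18)).
Denominator 1 − (1+r)^(−18) = 0.193228078.
P = 82.08 / 0.193228078 ≈ 424.78.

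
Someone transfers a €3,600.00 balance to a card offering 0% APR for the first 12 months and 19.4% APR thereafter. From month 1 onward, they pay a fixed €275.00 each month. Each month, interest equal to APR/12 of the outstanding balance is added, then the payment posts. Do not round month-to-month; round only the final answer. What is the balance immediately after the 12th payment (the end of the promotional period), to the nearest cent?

€300.00

Promo months 1–12 at r₀ = 0%/12 = 0; months 13+ at r₁ = 19.4%/12 = 0.0161667.
After month 12 (no interest yet): B = €3,600.00 − 12·€275.00 = €300.00.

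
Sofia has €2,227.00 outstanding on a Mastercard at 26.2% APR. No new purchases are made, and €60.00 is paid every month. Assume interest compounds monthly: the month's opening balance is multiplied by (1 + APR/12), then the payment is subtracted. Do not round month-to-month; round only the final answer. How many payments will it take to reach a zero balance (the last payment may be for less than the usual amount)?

77 payments

Monthly rate r = 26.2%/12 = 2.18333% = 0.0218333.
Recurrence: B ← B·(1+r) − €60.00.
Month 1: interest €48.62; balance after payment €2,215.62.
Month 2: interest €48.37; balance after payment €2,204.00.
Closed form: n = −ln(1 − rB₀/P)/ln(1+r) = −ln(0.18962)/ln(1.02183) ≈ 76.984, so the balance reaches zero during payment 77.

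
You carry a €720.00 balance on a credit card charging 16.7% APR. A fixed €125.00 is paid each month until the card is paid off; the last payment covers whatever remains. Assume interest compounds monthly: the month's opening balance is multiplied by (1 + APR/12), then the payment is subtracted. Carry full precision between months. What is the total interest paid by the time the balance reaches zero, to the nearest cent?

€35.75

Monthly rate r = 16.7%/12 = 1.39167% = 0.0139167.
Payoff takes n = ⌈−ln(1 − rB₀/P)/ln(1+r)⌉ = ⌈6.046⌉ = 7 payments; the last is €5.75.
Total paid = 6·€125.00 + €5.75 = €755.75.
Total interest = total paid − principal = €755.75 − €720.00 = €35.75.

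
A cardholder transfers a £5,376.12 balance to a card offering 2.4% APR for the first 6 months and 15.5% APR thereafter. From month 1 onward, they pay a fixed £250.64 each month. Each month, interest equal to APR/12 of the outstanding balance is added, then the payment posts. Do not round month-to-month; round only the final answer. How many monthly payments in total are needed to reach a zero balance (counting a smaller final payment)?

24 payments

Promo months 1–6 at r₀ = 2.4%/12 = 0.002; months 7+ at r₁ = 15.5%/12 = 0.0129167.
After month 6: iterate B ← B·(1+r₀) − £250.64 for 6 months → £3,929.58.
Then at r₁ with £250.64/mo: n₂ = −ln(1 − r₁·B/P)/ln(1+r₁) ≈ 17.63 → 18 more payments.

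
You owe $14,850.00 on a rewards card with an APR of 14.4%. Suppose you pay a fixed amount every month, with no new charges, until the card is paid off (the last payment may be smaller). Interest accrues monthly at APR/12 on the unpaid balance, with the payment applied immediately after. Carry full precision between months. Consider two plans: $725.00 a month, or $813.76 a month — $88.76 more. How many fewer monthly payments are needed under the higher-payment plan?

Monthly rate r = 14.4%/12 = 1.2% = 0.012.
At $725.00/mo: n = ⌈−ln(1 − rB₀/P)/ln(1+r)⌉ = 24 payments (last $470.89); total interest = total paid − $14,850.00 = $2,295.89.
At $813.76/mo: 21 payments (last $586.82); total interest $2,012.02.
Payments saved = 24 − 21 = 3.

3 fewer payments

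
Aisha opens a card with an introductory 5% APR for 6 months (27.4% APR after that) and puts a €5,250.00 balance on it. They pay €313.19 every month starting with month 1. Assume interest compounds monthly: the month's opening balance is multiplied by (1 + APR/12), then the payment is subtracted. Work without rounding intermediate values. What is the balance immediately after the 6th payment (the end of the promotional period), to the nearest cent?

€3,483.80

Promo months 1–6 at r₀ = 5%/12 = 0.00416667; months 7+ at r₁ = 27.4%/12 = 0.0228333.
After month 6: iterate B ← B·(1+r₀) − €313.19 for 6 months → €3,483.80.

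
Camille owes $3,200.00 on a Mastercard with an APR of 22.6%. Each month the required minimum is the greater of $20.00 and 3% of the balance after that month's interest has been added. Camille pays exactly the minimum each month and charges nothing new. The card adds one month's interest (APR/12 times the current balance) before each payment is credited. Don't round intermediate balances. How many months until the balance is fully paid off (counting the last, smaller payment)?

Monthly rate r = 22.6%/12 = 1.88333% = 0.0188333.
While 3% of the post-interest balance exceeds $20.00, each month B ← (B·(1+r))·(1 − 0.03), i.e. B shrinks by the factor (1+r)·0.97 = 0.98827.
This holds for months 1–135. Entering month 136 the balance is $650.52; 3% of the post-interest balance is now below $20.00, so the flat $20.00 minimum applies from here.
From month 136 a fixed $20.00 at rate r clears $650.52 in 51 more payments. Total: 135 + 51 = 186 months.

186 months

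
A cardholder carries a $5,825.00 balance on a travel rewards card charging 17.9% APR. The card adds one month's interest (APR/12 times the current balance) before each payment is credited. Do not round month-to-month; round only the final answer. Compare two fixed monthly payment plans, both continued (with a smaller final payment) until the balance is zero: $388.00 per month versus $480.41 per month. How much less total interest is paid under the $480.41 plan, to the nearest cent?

$169.88

Monthly rate r = 17.9%/12 = 1.49167% = 0.0149167.
At $388.00/mo: n = ⌈−ln(1 − rB₀/P)/ln(1+r)⌉ = 18 payments (last $47.94); total interest = total paid − $5,825.00 = $818.94.
At $480.41/mo: 14 payments (last $228.73); total interest $649.06.
Interest saved = $818.94 − $649.06 = $169.88.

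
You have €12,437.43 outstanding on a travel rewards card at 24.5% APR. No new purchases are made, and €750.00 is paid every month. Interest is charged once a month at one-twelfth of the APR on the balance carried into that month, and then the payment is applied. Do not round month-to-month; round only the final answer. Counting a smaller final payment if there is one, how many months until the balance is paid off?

Monthly rate r = 24.5%/12 = 2.04167% = 0.0204167.
Recurrence: B ← B·(1+r) − €750.00.
Month 1: interest €253.93; balance after payment €11,941.36.
Month 2: interest €243.80; balance after payment €11,435.16.
Closed form: n = −ln(1 − rB₀/P)/ln(1+r) = −ln(0.66143)/ln(1.02042) ≈ 20.452, so the balance reaches zero during payment 21.

21 months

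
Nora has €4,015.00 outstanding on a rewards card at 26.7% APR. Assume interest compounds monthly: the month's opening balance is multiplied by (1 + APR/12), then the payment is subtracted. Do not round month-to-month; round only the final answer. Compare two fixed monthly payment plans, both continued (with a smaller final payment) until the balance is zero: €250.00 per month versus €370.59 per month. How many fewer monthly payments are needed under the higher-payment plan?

Monthly rate r = 26.7%/12 = 2.225% = 0.02225.
At €250.00/mo: n = ⌈−ln(1 − rB₀/P)/ln(1+r)⌉ = 21 payments (last €23.06); total interest = total paid − €4,015.00 = €1,008.06.
At €370.59/mo: 13 payments (last €199.01); total interest €631.09.
Payments saved = 21 − 13 = 8.

8 fewer payments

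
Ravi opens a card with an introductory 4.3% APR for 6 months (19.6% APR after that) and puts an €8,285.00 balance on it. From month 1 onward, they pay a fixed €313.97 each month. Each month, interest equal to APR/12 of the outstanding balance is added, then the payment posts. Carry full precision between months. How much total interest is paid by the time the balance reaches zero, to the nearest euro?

€1,695

Promo months 1–6 at r₀ = 4.3%/12 = 0.00358333; months 7+ at r₁ = 19.6%/12 = 0.0163333.
After month 6: iterate B ← B·(1+r₀) − €313.97 for 6 months → €6,563.95.
Then at r₁ with €313.97/mo: n₂ = −ln(1 − r₁·B/P)/ln(1+r₁) ≈ 25.78 → 26 more payments.
Total paid = 31·€313.97 + €246.75 = €9,979.82; interest = €9,979.82 − €8,285.00 = €1,694.82.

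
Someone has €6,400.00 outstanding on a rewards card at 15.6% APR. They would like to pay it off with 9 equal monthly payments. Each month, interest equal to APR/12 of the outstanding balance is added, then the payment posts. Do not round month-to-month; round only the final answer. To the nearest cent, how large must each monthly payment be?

Monthly rate r = 15.6%/12 = 1.3% = 0.013.
Level-payment amortization: P = B₀·r / (1 − (1+r)^(−n)) = 6400.00·0.013 / (1 − 1.013^(−9)).
Denominator 1 − (1+r)^(−9) = 0.109743831.
P = 83.2 / 0.109743831 ≈ 758.13.

€758.13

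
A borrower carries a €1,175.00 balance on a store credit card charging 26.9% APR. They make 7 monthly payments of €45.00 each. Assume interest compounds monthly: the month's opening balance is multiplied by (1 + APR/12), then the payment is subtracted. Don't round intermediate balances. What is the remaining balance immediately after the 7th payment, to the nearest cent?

€1,035.26

Monthly rate r = 26.9%/12 = 2.24167% = 0.0224167.
Each month: B ← B·(1+r) − €45.00.
Month 1: interest €26.34; balance after payment €1,156.34.
Month 2: interest €25.92; balance after payment €1,137.26.
Month 3: interest €25.49; balance after payment €1,117.75.
Month 4: interest €25.06; balance after payment €1,097.81.
Month 5: interest €24.61; balance after payment €1,077.42.
Month 6: interest €24.15; balance after payment €1,056.57.
Month 7: interest €23.68; balance after payment €1,035.26.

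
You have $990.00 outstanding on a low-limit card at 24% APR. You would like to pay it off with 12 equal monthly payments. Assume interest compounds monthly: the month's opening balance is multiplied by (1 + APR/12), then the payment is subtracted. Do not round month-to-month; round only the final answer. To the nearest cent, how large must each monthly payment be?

Monthly rate r = 24%/12 = 2% = 0.02.
Level-payment amortization: P = B₀·r / (1 − (1+r)^(−n)) = 990.00·0.02 / (1 − 1.02^(−12)).
Denominator 1 − (1+r)^(−12) = 0.211506824.
P = 19.8 / 0.211506824 ≈ 93.61.

$93.61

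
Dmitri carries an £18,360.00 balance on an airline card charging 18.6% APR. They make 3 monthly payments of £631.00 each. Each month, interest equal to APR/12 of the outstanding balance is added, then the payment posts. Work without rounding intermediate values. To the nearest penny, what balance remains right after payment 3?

Monthly rate r = 18.6%/12 = 1.55% = 0.0155.
Each month: B ← B·(1+r) − £631.00.
Month 1: interest £284.58; balance after payment £18,013.58.
Month 2: interest £279.21; balance after payment £17,661.79.
Month 3: interest £273.76; balance after payment £17,304.55.

£17,304.55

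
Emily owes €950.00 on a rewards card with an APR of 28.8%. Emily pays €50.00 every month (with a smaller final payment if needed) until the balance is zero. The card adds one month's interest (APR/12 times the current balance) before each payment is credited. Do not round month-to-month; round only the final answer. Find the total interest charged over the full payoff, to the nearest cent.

Monthly rate r = 28.8%/12 = 2.4% = 0.024.
Payoff takes n = ⌈−ln(1 − rB₀/P)/ln(1+r)⌉ = ⌈25.670⌉ = 26 payments; the last is €33.64.
Total paid = 25·€50.00 + €33.64 = €1,283.64.
Total interest = total paid − principal = €1,283.64 − €950.00 = €333.64.

€333.64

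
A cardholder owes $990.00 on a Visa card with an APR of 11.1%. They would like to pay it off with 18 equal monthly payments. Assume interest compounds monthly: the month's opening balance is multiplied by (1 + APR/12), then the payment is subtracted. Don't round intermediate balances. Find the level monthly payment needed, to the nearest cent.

$59.96

Monthly rate r = 11.1%/12 = 0.925% = 0.00925.
Level-payment amortization: P = B₀·r / (1 − (1+r)^(−n)) = 990.00·0.00925 / (1 − 1.00925^(−18)).
Denominator 1 − (1+r)^(−18) = 0.152728975.
P = 9.1575 / 0.152728975 ≈ 59.96.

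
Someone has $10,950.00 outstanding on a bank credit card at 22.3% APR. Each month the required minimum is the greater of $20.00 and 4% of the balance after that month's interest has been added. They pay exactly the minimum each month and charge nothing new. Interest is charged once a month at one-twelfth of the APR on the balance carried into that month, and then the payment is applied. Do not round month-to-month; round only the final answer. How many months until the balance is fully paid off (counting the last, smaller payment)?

Monthly rate r = 22.3%/12 = 1.85833% = 0.0185833.
While 4% of the post-interest balance exceeds $20.00, each month B ← (B·(1+r))·(1 − 0.04), i.e. B shrinks by the factor (1+r)·0.96 = 0.97784.
This holds for months 1–139. Entering month 140 the balance is $486.00; 4% of the post-interest balance is now below $20.00, so the flat $20.00 minimum applies from here.
From month 140 a fixed $20.00 at rate r clears $486.00 in 33 more payments. Total: 139 + 33 = 172 months.

172 months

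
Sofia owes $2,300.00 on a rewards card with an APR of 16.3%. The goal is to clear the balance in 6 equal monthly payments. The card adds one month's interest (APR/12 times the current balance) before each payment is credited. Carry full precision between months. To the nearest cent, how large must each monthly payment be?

Monthly rate r = 16.3%/12 = 1.35833% = 0.0135833.
Level-payment amortization: P = B₀·r / (1 − (1+r)^(−n)) = 2300.00·0.0135833 / (1 − 1.01358^(−6)).
Denominator 1 − (1+r)^(−6) = 0.0777615267.
P = 31.2417 / 0.0777615267 ≈ 401.76.

$401.76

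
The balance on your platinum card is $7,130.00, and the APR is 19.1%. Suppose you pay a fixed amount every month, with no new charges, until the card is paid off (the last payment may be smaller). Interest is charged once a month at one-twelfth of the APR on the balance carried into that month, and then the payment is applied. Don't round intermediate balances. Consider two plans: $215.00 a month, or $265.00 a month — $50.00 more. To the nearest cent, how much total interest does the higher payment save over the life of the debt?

Monthly rate r = 19.1%/12 = 1.59167% = 0.0159167.
At $215.00/mo: n = ⌈−ln(1 − rB₀/P)/ln(1+r)⌉ = 48 payments (last $112.71); total interest = total paid − $7,130.00 = $3,087.71.
At $265.00/mo: 36 payments (last $107.14); total interest $2,252.14.
Interest saved = $3,087.71 − $2,252.14 = $835.57.

$835.57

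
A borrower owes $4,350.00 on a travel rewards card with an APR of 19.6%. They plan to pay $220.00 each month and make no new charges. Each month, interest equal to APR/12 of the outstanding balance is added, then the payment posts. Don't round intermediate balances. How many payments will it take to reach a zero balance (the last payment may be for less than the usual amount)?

Monthly rate r = 19.6%/12 = 1.63333% = 0.0163333.
Recurrence: B ← B·(1+r) − $220.00.
Month 1: interest $71.05; balance after payment $4,201.05.
Month 2: interest $68.62; balance after payment $4,049.67.
Closed form: n = −ln(1 − rB₀/P)/ln(1+r) = −ln(0.67705)/ln(1.01633) ≈ 24.073, so the balance reaches zero during payment 25.

25 payments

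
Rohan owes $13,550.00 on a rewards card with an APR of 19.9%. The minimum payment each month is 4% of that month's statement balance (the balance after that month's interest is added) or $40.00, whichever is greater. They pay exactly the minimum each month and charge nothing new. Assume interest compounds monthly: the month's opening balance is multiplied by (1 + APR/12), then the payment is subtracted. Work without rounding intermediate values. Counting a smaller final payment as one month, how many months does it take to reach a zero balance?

140 months

Monthly rate r = 19.9%/12 = 1.65833% = 0.0165833.
While 4% of the post-interest balance exceeds $40.00, each month B ← (B·(1+r))·(1 − 0.04), i.e. B shrinks by the factor (1+r)·0.96 = 0.97592.
This holds for months 1–108. Entering month 109 the balance is $974.26; 4% of the post-interest balance is now below $40.00, so the flat $40.00 minimum applies from here.
From month 109 a fixed $40.00 at rate r clears $974.26 in 32 more payments. Total: 108 + 32 = 140 months.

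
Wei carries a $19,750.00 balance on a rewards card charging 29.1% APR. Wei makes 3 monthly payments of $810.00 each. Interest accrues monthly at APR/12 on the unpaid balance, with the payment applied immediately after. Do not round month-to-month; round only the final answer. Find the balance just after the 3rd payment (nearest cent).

$18,732.53

Monthly rate r = 29.1%/12 = 2.425% = 0.02425.
Each month: B ← B·(1+r) − $810.00.
Month 1: interest $478.94; balance after payment $19,418.94.
Month 2: interest $470.91; balance after payment $19,079.85.
Month 3: interest $462.69; balance after payment $18,732.53.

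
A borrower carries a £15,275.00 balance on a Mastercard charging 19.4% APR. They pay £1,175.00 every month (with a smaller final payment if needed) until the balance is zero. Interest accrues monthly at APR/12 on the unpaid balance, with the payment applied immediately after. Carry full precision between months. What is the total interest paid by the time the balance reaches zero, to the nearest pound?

Monthly rate r = 19.4%/12 = 1.61667% = 0.0161667.
Payoff takes n = ⌈−ln(1 − rB₀/P)/ln(1+r)⌉ = ⌈14.711⌉ = 15 payments; the last is £837.90.
Total paid = 14·£1,175.00 + £837.90 = £17,287.90.
Total interest = total paid − principal = £17,287.90 − £15,275.00 = £2,012.90.

£2,013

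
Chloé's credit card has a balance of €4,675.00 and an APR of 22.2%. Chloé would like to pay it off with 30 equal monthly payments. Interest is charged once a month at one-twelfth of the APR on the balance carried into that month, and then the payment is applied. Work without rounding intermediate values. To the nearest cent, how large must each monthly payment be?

Monthly rate r = 22.2%/12 = 1.85% = 0.0185.
Level-payment amortization: P = B₀·r / (1 − (1+r)^(−n)) = 4675.00·0.0185 / (1 − 1.0185^(−30)).
Denominator 1 − (1+r)^(−30) = 0.423009052.
P = 86.4875 / 0.423009052 ≈ 204.46.

€204.46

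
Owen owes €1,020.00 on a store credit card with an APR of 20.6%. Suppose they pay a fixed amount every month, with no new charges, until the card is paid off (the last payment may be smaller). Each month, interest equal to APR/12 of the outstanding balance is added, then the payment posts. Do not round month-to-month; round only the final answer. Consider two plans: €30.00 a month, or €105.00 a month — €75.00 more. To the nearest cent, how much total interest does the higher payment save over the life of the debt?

Monthly rate r = 20.6%/12 = 1.71667% = 0.0171667.
At €30.00/mo: n = ⌈−ln(1 − rB₀/P)/ln(1+r)⌉ = 52 payments (last €14.51); total interest = total paid − €1,020.00 = €524.51.
At €105.00/mo: 11 payments (last €75.60); total interest €105.60.
Interest saved = €524.51 − €105.60 = €418.91.

€418.91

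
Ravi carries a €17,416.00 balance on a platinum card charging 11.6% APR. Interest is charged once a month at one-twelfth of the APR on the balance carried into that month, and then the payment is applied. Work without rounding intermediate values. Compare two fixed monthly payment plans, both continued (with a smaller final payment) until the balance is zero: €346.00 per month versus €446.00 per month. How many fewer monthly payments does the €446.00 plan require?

20 fewer payments

Monthly rate r = 11.6%/12 = 0.966667% = 0.00966667.
At €346.00/mo: n = ⌈−ln(1 − rB₀/P)/ln(1+r)⌉ = 70 payments (last €102.96); total interest = total paid − €17,416.00 = €6,560.96.
At €446.00/mo: 50 payments (last €120.15); total interest €4,558.15.
Payments saved = 70 − 50 = 20.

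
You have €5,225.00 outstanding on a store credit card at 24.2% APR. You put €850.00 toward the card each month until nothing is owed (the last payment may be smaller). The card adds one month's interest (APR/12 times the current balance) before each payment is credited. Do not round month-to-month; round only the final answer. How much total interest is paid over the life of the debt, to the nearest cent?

Monthly rate r = 24.2%/12 = 2.01667% = 0.0201667.
Payoff takes n = ⌈−ln(1 − rB₀/P)/ln(1+r)⌉ = ⌈6.629⌉ = 7 payments; the last is €536.43.
Total paid = 6·€850.00 + €536.43 = €5,636.43.
Total interest = total paid − principal = €5,636.43 − €5,225.00 = €411.43.

€411.43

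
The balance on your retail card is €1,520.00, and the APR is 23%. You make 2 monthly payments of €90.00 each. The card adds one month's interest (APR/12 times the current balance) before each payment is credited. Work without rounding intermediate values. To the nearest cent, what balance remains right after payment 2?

Monthly rate r = 23%/12 = 1.91667% = 0.0191667.
Each month: B ← B·(1+r) − €90.00.
Month 1: interest €29.13; balance after payment €1,459.13.
Month 2: interest €27.97; balance after payment €1,397.10.

€1,397.10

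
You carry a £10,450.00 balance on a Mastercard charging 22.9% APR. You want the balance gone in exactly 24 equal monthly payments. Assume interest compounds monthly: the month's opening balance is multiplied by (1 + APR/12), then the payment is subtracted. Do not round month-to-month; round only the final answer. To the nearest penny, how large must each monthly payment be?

Monthly rate r = 22.9%/12 = 1.90833% = 0.0190833.
Level-payment amortization: P = B₀·r / (1 − (1+r)^(−n)) = 10450.00·0.0190833 / (1 − 1.01908^(−24)).
Denominator 1 − (1+r)^(−24) = 0.364717013.
P = 199.421 / 0.364717013 ≈ 546.78.

£546.78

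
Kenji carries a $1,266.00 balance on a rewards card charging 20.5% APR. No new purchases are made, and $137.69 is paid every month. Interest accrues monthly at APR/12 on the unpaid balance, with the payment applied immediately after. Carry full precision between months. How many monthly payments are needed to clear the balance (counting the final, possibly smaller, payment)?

Monthly rate r = 20.5%/12 = 1.70833% = 0.0170833.
Recurrence: B ← B·(1+r) − $137.69.
Month 1: interest $21.63; balance after payment $1,149.94.
Month 2: interest $19.64; balance after payment $1,031.89.
Closed form: n = −ln(1 − rB₀/P)/ln(1+r) = −ln(0.84293)/ln(1.01708) ≈ 10.088, so the balance reaches zero during payment 11.

11 payments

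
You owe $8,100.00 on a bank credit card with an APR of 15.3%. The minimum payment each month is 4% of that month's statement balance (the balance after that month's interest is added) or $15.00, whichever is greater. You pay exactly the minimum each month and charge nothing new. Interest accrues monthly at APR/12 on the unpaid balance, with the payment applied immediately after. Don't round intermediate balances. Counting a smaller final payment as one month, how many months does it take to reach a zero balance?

Monthly rate r = 15.3%/12 = 1.275% = 0.01275.
While 4% of the post-interest balance exceeds $15.00, each month B ← (B·(1+r))·(1 − 0.04), i.e. B shrinks by the factor (1+r)·0.96 = 0.97224.
This holds for months 1–110. Entering month 111 the balance is $366.07; 4% of the post-interest balance is now below $15.00, so the flat $15.00 minimum applies from here.
From month 111 a fixed $15.00 at rate r clears $366.07 in 30 more payments. Total: 110 + 30 = 140 months.

140 months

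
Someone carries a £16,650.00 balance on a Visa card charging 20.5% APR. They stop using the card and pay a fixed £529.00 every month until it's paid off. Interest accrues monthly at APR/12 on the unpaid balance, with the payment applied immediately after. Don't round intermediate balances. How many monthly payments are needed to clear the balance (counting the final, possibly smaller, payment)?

Monthly rate r = 20.5%/12 = 1.70833% = 0.0170833.
Recurrence: B ← B·(1+r) − £529.00.
Month 1: interest £284.44; balance after payment £16,405.44.
Month 2: interest £280.26; balance after payment £16,156.70.
Closed form: n = −ln(1 − rB₀/P)/ln(1+r) = −ln(0.46231)/ln(1.01708) ≈ 45.547, so the balance reaches zero during payment 46.

46 months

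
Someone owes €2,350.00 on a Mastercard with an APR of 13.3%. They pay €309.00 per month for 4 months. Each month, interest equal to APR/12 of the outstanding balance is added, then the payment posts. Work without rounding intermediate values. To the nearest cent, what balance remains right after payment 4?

Monthly rate r = 13.3%/12 = 1.10833% = 0.0110833.
Each month: B ← B·(1+r) − €309.00.
Month 1: interest €26.05; balance after payment €2,067.05.
Month 2: interest €22.91; balance after payment €1,780.96.
Month 3: interest €19.74; balance after payment €1,491.69.
Month 4: interest €16.53; balance after payment €1,199.23.

€1,199.23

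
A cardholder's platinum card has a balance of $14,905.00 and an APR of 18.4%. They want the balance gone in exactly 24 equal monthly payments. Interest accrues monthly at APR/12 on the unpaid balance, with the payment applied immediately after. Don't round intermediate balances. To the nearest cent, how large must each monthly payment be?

Monthly rate r = 18.4%/12 = 1.53333% = 0.0153333.
Level-payment amortization: P = B₀·r / (1 − (1+r)^(−n)) = 14905.00·0.0153333 / (1 − 1.01533^(−24)).
Denominator 1 − (1+r)^(−24) = 0.305947157.
P = 228.543 / 0.305947157 ≈ 747.00.

$747.00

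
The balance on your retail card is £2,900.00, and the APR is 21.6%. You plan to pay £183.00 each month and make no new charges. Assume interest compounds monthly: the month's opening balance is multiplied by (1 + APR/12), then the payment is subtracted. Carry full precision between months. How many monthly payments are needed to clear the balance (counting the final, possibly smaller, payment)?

Monthly rate r = 21.6%/12 = 1.8% = 0.018.
Recurrence: B ← B·(1+r) − £183.00.
Month 1: interest £52.20; balance after payment £2,769.20.
Month 2: interest £49.85; balance after payment £2,636.05.
Closed form: n = −ln(1 − rB₀/P)/ln(1+r) = −ln(0.71475)/ln(1.018) ≈ 18.824, so the balance reaches zero during payment 19.

19 months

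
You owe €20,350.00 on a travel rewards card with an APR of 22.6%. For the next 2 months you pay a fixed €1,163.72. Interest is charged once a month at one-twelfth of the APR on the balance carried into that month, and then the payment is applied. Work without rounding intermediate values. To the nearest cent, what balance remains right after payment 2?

Monthly rate r = 22.6%/12 = 1.88333% = 0.0188333.
Each month: B ← B·(1+r) − €1,163.72.
Month 1: interest €383.26; balance after payment €19,569.54.
Month 2: interest €368.56; balance after payment €18,774.38.

€18,774.38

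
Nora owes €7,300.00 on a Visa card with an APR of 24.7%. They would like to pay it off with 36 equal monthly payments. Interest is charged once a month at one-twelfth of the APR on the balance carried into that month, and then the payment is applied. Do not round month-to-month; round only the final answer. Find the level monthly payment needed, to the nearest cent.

Monthly rate r = 24.7%/12 = 2.05833% = 0.0205833.
Level-payment amortization: P = B₀·r / (1 − (1+r)^(−n)) = 7300.00·0.0205833 / (1 − 1.02058^(−36)).
Denominator 1 − (1+r)^(−36) = 0.519763666.
P = 150.258 / 0.519763666 ≈ 289.09.

€289.09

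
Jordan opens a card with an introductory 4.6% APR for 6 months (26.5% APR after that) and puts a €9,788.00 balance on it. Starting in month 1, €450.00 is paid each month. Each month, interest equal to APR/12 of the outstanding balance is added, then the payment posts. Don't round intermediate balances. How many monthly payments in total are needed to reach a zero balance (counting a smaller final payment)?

27 payments

Promo months 1–6 at r₀ = 4.6%/12 = 0.00383333; months 7+ at r₁ = 26.5%/12 = 0.0220833.
After month 6: iterate B ← B·(1+r₀) − €450.00 for 6 months → €7,289.28.
Then at r₁ with €450.00/mo: n₂ = −ln(1 − r₁·B/P)/ln(1+r₁) ≈ 20.27 → 21 more payments.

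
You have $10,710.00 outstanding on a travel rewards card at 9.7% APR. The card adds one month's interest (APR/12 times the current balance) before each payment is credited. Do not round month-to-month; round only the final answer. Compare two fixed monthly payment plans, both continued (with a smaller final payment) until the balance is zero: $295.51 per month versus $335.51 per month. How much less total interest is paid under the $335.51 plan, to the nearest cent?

Monthly rate r = 9.7%/12 = 0.808333% = 0.00808333.
At $295.51/mo: n = ⌈−ln(1 − rB₀/P)/ln(1+r)⌉ = 44 payments (last $17.74); total interest = total paid − $10,710.00 = $2,014.67.
At $335.51/mo: 38 payments (last $23.80); total interest $1,727.67.
Interest saved = $2,014.67 − $1,727.67 = $287.00.

$287.00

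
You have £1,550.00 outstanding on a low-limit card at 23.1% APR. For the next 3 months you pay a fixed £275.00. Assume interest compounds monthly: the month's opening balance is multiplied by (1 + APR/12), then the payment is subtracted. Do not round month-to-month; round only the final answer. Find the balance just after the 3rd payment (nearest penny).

£800.26

Monthly rate r = 23.1%/12 = 1.925% = 0.01925.
Each month: B ← B·(1+r) − £275.00.
Month 1: interest £29.84; balance after payment £1,304.84.
Month 2: interest £25.12; balance after payment £1,054.96.
Month 3: interest £20.31; balance after payment £800.26.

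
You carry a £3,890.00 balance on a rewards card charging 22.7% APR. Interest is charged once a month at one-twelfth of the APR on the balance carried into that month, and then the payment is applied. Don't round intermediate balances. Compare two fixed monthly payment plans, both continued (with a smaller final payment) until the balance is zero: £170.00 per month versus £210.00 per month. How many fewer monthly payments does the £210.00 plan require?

7 fewer payments

Monthly rate r = 22.7%/12 = 1.89167% = 0.0189167.
At £170.00/mo: n = ⌈−ln(1 − rB₀/P)/ln(1+r)⌉ = 31 payments (last £45.18); total interest = total paid − £3,890.00 = £1,255.18.
At £210.00/mo: 24 payments (last £4.44); total interest £944.44.
Payments saved = 31 − 24 = 7.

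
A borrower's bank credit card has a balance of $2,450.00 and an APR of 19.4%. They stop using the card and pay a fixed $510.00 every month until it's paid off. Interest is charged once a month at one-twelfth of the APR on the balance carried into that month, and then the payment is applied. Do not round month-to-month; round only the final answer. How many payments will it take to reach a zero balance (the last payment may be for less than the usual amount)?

6 months

Monthly rate r = 19.4%/12 = 1.61667% = 0.0161667.
Recurrence: B ← B·(1+r) − $510.00.
Month 1: interest $39.61; balance after payment $1,979.61.
Month 2: interest $32.00; balance after payment $1,501.61.
Month 3: interest $24.28; balance after payment $1,015.89.
Month 4: interest $16.42; balance after payment $522.31.
Month 5: interest $8.44; balance after payment $20.76.
Month 6: interest $0.34; balance after payment $0.00.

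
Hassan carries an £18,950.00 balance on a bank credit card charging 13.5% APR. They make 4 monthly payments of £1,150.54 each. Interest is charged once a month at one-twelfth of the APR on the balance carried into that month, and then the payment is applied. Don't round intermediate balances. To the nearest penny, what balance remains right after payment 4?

£15,136.84

Monthly rate r = 13.5%/12 = 1.125% = 0.01125.
Each month: B ← B·(1+r) − £1,150.54.
Month 1: interest £213.19; balance after payment £18,012.65.
Month 2: interest £202.64; balance after payment £17,064.75.
Month 3: interest £191.98; balance after payment £16,106.19.
Month 4: interest £181.19; balance after payment £15,136.84.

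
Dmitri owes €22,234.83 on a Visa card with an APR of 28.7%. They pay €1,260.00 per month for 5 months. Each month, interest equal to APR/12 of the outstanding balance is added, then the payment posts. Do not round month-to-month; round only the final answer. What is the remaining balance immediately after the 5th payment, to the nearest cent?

€18,415.36

Monthly rate r = 28.7%/12 = 2.39167% = 0.0239167.
Each month: B ← B·(1+r) − €1,260.00.
Month 1: interest €531.78; balance after payment €21,506.61.
Month 2: interest €514.37; balance after payment €20,760.98.
Month 3: interest €496.53; balance after payment €19,997.51.
Month 4: interest €478.27; balance after payment €19,215.79.
Month 5: interest €459.58; balance after payment €18,415.36.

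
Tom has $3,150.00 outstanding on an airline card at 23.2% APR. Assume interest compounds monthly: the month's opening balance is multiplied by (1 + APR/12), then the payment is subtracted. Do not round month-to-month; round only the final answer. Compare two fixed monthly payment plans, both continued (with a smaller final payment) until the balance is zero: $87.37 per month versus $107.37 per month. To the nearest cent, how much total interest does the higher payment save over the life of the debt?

Monthly rate r = 23.2%/12 = 1.93333% = 0.0193333.
At $87.37/mo: n = ⌈−ln(1 − rB₀/P)/ln(1+r)⌉ = 63 payments (last $31.74); total interest = total paid − $3,150.00 = $2,298.68.
At $107.37/mo: 44 payments (last $79.12); total interest $1,546.03.
Interest saved = $2,298.68 − $1,546.03 = $752.65.

$752.65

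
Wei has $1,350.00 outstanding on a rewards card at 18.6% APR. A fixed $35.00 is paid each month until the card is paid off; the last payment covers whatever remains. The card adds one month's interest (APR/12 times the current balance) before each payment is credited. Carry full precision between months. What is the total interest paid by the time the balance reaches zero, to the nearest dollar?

$723

Monthly rate r = 18.6%/12 = 1.55% = 0.0155.
Payoff takes n = ⌈−ln(1 − rB₀/P)/ln(1+r)⌉ = ⌈59.225⌉ = 60 payments; the last is $7.93.
Total paid = 59·$35.00 + $7.93 = $2,072.93.
Total interest = total paid − principal = $2,072.93 − $1,350.00 = $722.93.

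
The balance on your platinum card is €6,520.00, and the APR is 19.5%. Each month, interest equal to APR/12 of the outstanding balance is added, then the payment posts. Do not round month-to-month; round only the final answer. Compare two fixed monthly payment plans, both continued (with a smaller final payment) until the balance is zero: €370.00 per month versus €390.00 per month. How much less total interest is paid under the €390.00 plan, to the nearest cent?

€73.71

Monthly rate r = 19.5%/12 = 1.625% = 0.01625.
At €370.00/mo: n = ⌈−ln(1 − rB₀/P)/ln(1+r)⌉ = 21 payments (last €343.97); total interest = total paid − €6,520.00 = €1,223.97.
At €390.00/mo: 20 payments (last €260.26); total interest €1,150.26.
Interest saved = €1,223.97 − €1,150.26 = €73.71.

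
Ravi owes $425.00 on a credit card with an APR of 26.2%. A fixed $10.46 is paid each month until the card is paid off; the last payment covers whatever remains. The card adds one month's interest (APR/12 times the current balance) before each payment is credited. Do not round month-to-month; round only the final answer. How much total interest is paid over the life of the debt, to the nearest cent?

Monthly rate r = 26.2%/12 = 2.18333% = 0.0218333.
Payoff takes n = ⌈−ln(1 − rB₀/P)/ln(1+r)⌉ = ⌈100.995⌉ = 101 payments; the last is $10.41.
Total paid = 100·$10.46 + $10.41 = $1,056.41.
Total interest = total paid − principal = $1,056.41 − $425.00 = $631.41.

$631.41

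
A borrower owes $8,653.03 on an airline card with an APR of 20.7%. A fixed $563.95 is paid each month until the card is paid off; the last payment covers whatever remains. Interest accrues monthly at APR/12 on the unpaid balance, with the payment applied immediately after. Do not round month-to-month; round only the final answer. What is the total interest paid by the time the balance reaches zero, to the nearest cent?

$1,484.78

Monthly rate r = 20.7%/12 = 1.725% = 0.01725.
Payoff takes n = ⌈−ln(1 − rB₀/P)/ln(1+r)⌉ = ⌈17.976⌉ = 18 payments; the last is $550.66.
Total paid = 17·$563.95 + $550.66 = $10,137.81.
Total interest = total paid − principal = $10,137.81 − $8,653.03 = $1,484.78.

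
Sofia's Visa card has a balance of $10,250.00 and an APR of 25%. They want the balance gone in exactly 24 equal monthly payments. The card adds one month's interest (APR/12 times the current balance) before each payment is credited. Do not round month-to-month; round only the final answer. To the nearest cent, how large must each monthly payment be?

Monthly rate r = 25%/12 = 2.08333% = 0.0208333.
Level-payment amortization: P = B₀·r / (1 − (1+r)^(−n)) = 10250.00·0.0208333 / (1 − 1.02083^(−24)).
Denominator 1 − (1+r)^(−24) = 0.39034551.
P = 213.542 / 0.39034551 ≈ 547.06.

$547.06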